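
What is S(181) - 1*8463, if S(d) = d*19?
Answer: -5024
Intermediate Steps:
S(d) = 19*d
S(181) - 1*8463 = 19*181 - 1*8463 = 3439 - 8463 = -5024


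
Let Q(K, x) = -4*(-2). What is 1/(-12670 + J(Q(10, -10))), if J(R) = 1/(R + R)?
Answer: -16/202719 ≈ -7.8927e-5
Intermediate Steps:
Q(K, x) = 8
J(R) = 1/(2*R)
1/(-12670 + J(Q(10, -10))) = 1/(-12670 + (½)/8) = 1/(-12670 + (½)*(⅛)) = 1/(-12670 + 1/16) = 1/(-202719/16) = -16/202719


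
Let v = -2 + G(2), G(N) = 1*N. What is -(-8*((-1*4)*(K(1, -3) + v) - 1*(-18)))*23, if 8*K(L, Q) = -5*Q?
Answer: 1932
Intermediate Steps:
K(L, Q) = -5*Q/8 (K(L, Q) = (-5*Q)/8 = -5*Q/8)
G(N) = N
v = 0 (v = -2 + 2 = 0)
-(-8*((-1*4)*(K(1, -3) + v) - 1*(-18)))*23 = -(-8*((-1*4)*(-5/8*(-3) + 0) - 1*(-18)))*23 = -(-8*(-4*(15/8 + 0) + 18))*23 = -(-8*(-4*15/8 + 18))*23 = -(-8*(-15/2 + 18))*23 = -(-8*21/2)*23 = -(-84)*23 = -1*(-1932) = 1932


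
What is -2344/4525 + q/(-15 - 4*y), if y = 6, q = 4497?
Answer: -6813447/58825 ≈ -115.83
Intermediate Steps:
-2344/4525 + q/(-15 - 4*y) = -2344/4525 + 4497/(-15 - 4*6) = -2344*1/4525 + 4497/(-15 - 24) = -2344/4525 + 4497/(-39) = -2344/4525 + 4497*(-1/39) = -2344/4525 - 1499/13 = -6813447/58825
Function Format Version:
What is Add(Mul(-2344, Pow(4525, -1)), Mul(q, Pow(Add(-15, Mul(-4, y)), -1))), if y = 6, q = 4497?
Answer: Rational(-6813447, 58825) ≈ -115.83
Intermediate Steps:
Add(Mul(-2344, Pow(4525, -1)), Mul(q, Pow(Add(-15, Mul(-4, y)), -1))) = Add(Mul(-2344, Pow(4525, -1)), Mul(4497, Pow(Add(-15, Mul(-4, 6)), -1))) = Add(Mul(-2344, Rational(1, 4525)), Mul(4497, Pow(Add(-15, -24), -1))) = Add(Rational(-2344, 4525), Mul(4497, Pow(-39, -1))) = Add(Rational(-2344, 4525), Mul(4497, Rational(-1, 39))) = Add(Rational(-2344, 4525), Rational(-1499, 13)) = Rational(-6813447, 58825)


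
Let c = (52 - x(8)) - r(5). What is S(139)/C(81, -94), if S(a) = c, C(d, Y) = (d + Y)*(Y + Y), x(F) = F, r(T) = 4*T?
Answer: 6/611 ≈ 0.0098200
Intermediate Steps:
C(d, Y) = 2*Y*(Y + d) (C(d, Y) = (Y + d)*(2*Y) = 2*Y*(Y + d))
c = 24 (c = (52 - 1*8) - 4*5 = (52 - 8) - 1*20 = 44 - 20 = 24)
S(a) = 24
S(139)/C(81, -94) = 24/((2*(-94)*(-94 + 81))) = 24/((2*(-94)*(-13))) = 24/2444 = 24*(1/2444) = 6/611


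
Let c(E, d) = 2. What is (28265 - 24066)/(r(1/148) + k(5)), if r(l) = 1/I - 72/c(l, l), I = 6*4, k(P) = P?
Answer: -100776/743 ≈ -135.63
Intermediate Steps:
I = 24
r(l) = -863/24 (r(l) = 1/24 - 72/2 = 1*(1/24) - 72*½ = 1/24 - 36 = -863/24)
(28265 - 24066)/(r(1/148) + k(5)) = (28265 - 24066)/(-863/24 + 5) = 4199/(-743/24) = 4199*(-24/743) = -100776/743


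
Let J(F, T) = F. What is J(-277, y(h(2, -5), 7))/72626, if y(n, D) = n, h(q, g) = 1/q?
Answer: -277/72626 ≈ -0.0038141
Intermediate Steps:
J(-277, y(h(2, -5), 7))/72626 = -277/72626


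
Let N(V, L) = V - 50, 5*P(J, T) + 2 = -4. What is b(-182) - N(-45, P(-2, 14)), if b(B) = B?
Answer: -87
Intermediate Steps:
P(J, T) = -6/5 (P(J, T) = -2/5 + (1/5)*(-4) = -2/5 - 4/5 = -6/5)
N(V, L) = -50 + V
b(-182) - N(-45, P(-2, 14)) = -182 - (-50 - 45) = -182 - 1*(-95) = -182 + 95 = -87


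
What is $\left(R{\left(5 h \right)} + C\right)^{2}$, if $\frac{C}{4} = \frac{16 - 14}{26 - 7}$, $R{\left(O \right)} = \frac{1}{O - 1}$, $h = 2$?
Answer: $\frac{8281}{29241} \approx 0.2832$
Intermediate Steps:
$R{\left(O \right)} = \frac{1}{-1 + O}$
$C = \frac{8}{19}$ ($C = 4 \frac{16 - 14}{26 - 7} = 4 \cdot \frac{2}{19} = \frac{8}{19} \approx 0.42105$)
$\left(R{\left(5 h \right)} + C\right)^{2} = \left(\frac{1}{-1 + 5 \cdot 2} + \frac{8}{19}\right)^{2} = \left(\frac{1}{-1 + 10} + \frac{8}{19}\right)^{2} = \left(\frac{1}{9} + \frac{8}{19}\right)^{2} = \left(\frac{91}{171}\right)^{2} = \frac{8281}{29241}$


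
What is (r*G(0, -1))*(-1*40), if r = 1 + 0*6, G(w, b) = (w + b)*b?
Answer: -40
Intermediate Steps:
G(w, b) = b*(b + w) (G(w, b) = (b + w)*b = b*(b + w))
r = 1 (r = 1 + 0 = 1)
(r*G(0, -1))*(-1*40) = (1*(-(-1 + 0)))*(-1*40) = (1*(-1*(-1)))*(-40) = (1*1)*(-40) = 1*(-40) = -40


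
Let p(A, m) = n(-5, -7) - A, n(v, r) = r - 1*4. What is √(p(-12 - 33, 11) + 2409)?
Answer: √2443 ≈ 49.427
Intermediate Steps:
n(v, r) = -4 + r (n(v, r) = r - 4 = -4 + r)
p(A, m) = -11 - A (p(A, m) = (-4 - 7) - A = -11 - A)
√(p(-12 - 33, 11) + 2409) = √((-11 - (-12 - 33)) + 2409) = √((-11 - 1*(-45)) + 2409) = √((-11 + 45) + 2409) = √(34 + 2409) = √2443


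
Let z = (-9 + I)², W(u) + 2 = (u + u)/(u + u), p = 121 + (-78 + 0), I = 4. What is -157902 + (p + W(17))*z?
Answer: -156852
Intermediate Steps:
p = 43 (p = 121 - 78 = 43)
W(u) = -1 (W(u) = -2 + (u + u)/(u + u) = -2 + (2*u)/((2*u)) = -2 + (2*u)*(1/(2*u)) = -2 + 1 = -1)
z = 25 (z = (-9 + 4)² = (-5)² = 25)
-157902 + (p + W(17))*z = -157902 + (43 - 1)*25 = -157902 + 42*25 = -157902 + 1050 = -156852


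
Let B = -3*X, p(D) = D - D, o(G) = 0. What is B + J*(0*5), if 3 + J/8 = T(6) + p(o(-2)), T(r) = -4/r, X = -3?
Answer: 9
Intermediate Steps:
p(D) = 0
B = 9 (B = -3*(-3) = 9)
J = -88/3 (J = -24 + 8*(-4/6 + 0) = -24 + 8*(-4*⅙ + 0) = -24 + 8*(-⅔ + 0) = -24 + 8*(-⅔) = -24 - 16/3 = -88/3 ≈ -29.333)
B + J*(0*5) = 9 - 0*5 = 9 - 88/3*0 = 9 + 0 = 9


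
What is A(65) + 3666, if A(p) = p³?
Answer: 278291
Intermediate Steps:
A(65) + 3666 = 65³ + 3666 = 274625 + 3666 = 278291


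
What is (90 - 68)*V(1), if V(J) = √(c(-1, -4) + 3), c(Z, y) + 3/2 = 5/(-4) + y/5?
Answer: 11*I*√55/5 ≈ 16.316*I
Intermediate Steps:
c(Z, y) = -11/4 + y/5 (c(Z, y) = -3/2 + (5/(-4) + y/5) = -3/2 + (5*(-¼) + y*(⅕)) = -3/2 + (-5/4 + y/5) = -11/4 + y/5)
V(J) = I*√55/10 (V(J) = √((-11/4 + (⅕)*(-4)) + 3) = √((-11/4 - ⅘) + 3) = √(-71/20 + 3) = √(-11/20) = I*√55/10)
(90 - 68)*V(1) = (90 - 68)*(I*√55/10) = 22*(I*√55/10) = 11*I*√55/5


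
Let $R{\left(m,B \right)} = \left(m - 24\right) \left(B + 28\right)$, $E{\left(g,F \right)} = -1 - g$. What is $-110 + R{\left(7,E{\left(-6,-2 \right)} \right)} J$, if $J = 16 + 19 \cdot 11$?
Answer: $-126335$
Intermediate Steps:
$J = 225$ ($J = 16 + 209 = 225$)
$R{\left(m,B \right)} = \left(-24 + m\right) \left(28 + B\right)$
$-110 + R{\left(7,E{\left(-6,-2 \right)} \right)} J = -110 + \left(-672 - 24 \left(-1 - -6\right) + 28 \cdot 7 + \left(-1 - -6\right) 7\right) 225 = -110 + \left(-672 - 24 \left(-1 + 6\right) + 196 + \left(-1 + 6\right) 7\right) 225 = -110 + \left(-672 - 120 + 196 + 5 \cdot 7\right) 225 = -110 + \left(-672 - 120 + 196 + 35\right) 225 = -110 - 126225 = -126335$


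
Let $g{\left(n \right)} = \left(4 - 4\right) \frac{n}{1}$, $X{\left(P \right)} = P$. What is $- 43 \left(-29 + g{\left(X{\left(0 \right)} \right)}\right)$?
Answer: $1247$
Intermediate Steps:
$g{\left(n \right)} = 0$ ($g{\left(n \right)} = 0 n 1 = 0 n = 0$)
$- 43 \left(-29 + g{\left(X{\left(0 \right)} \right)}\right) = - 43 \left(-29 + 0\right) = \left(-43\right) \left(-29\right) = 1247$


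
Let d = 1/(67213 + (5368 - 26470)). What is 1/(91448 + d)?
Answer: 46111/4216758729 ≈ 1.0935e-5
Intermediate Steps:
d = 1/46111 (d = 1/(67213 - 21102) = 1/46111 ≈ 2.1687e-5)
1/(91448 + d) = 1/(91448 + 1/46111) = 1/(4216758729/46111) = 46111/4216758729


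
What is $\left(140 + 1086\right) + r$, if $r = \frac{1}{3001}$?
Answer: $\frac{3679227}{3001} \approx 1226.0$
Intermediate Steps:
$r = \frac{1}{3001} \approx 0.00033322$
$\left(140 + 1086\right) + r = \left(140 + 1086\right) + \frac{1}{3001} = 1226 + \frac{1}{3001} = \frac{3679227}{3001}$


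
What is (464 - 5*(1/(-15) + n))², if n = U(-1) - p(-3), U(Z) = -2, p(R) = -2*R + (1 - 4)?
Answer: 2155024/9 ≈ 2.3945e+5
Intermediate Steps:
p(R) = -3 - 2*R (p(R) = -2*R - 3 = -3 - 2*R)
n = -5 (n = -2 - (-3 - 2*(-3)) = -2 - (-3 + 6) = -2 - 1*3 = -2 - 3 = -5)
(464 - 5*(1/(-15) + n))² = (464 - 5*(1/(-15) - 5))² = (464 - 5*(-1/15 - 5))² = (464 - 5*(-76/15))² = (464 + 76/3)² = (1468/3)² = 2155024/9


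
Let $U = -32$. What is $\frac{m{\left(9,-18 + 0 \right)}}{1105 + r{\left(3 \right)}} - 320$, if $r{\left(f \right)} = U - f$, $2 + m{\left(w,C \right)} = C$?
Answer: $- \frac{34242}{107} \approx -320.02$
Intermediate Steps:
$m{\left(w,C \right)} = -2 + C$
$r{\left(f \right)} = -32 - f$
$\frac{m{\left(9,-18 + 0 \right)}}{1105 + r{\left(3 \right)}} - 320 = \frac{-2 + \left(-18 + 0\right)}{1105 - 35} - 320 = \frac{-2 - 18}{1105 - 35} - 320 = \frac{1}{1105 - 35} \left(-20\right) - 320 = \frac{1}{1070} \left(-20\right) - 320 = - \frac{2}{107} - 320 = - \frac{34242}{107}$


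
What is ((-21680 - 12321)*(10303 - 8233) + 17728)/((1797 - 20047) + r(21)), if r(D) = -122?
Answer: 35182171/9186 ≈ 3830.0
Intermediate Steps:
((-21680 - 12321)*(10303 - 8233) + 17728)/((1797 - 20047) + r(21)) = ((-21680 - 12321)*(10303 - 8233) + 17728)/((1797 - 20047) - 122) = (-34001*2070 + 17728)/(-18250 - 122) = (-70382070 + 17728)/(-18372) = -70364342*(-1/18372) = 35182171/9186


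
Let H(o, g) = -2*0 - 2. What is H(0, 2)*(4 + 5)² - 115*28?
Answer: -3382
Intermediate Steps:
H(o, g) = -2 (H(o, g) = 0 - 2 = -2)
H(0, 2)*(4 + 5)² - 115*28 = -2*(4 + 5)² - 115*28 = -2*9² - 3220 = -2*81 - 3220 = -162 - 3220 = -3382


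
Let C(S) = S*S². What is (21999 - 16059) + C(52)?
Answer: 146548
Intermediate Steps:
C(S) = S³
(21999 - 16059) + C(52) = (21999 - 16059) + 52³ = 5940 + 140608 = 146548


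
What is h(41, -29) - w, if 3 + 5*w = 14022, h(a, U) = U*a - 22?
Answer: -20074/5 ≈ -4014.8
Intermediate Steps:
h(a, U) = -22 + U*a
w = 14019/5 (w = -⅗ + (⅕)*14022 = -⅗ + 14022/5 = 14019/5 ≈ 2803.8)
h(41, -29) - w = (-22 - 29*41) - 1*14019/5 = (-22 - 1189) - 14019/5 = -1211 - 14019/5 = -20074/5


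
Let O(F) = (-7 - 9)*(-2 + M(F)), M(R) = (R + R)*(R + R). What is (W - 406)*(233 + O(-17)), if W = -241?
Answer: 11795457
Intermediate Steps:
M(R) = 4*R² (M(R) = (2*R)*(2*R) = 4*R²)
O(F) = 32 - 64*F² (O(F) = (-7 - 9)*(-2 + 4*F²) = -16*(-2 + 4*F²) = 32 - 64*F²)
(W - 406)*(233 + O(-17)) = (-241 - 406)*(233 + (32 - 64*(-17)²)) = -647*(233 + (32 - 64*289)) = -647*(233 + (32 - 18496)) = -647*(233 - 18464) = -647*(-18231) = 11795457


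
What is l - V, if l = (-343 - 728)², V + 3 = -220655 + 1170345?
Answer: 197354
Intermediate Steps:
V = 949687 (V = -3 + (-220655 + 1170345) = -3 + 949690 = 949687)
l = 1147041 (l = (-1071)² = 1147041)
l - V = 1147041 - 1*949687 = 1147041 - 949687 = 197354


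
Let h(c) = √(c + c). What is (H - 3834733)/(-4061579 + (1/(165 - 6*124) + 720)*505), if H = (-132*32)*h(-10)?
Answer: 2220310407/2141130346 + 2445696*I*√5/1070565173 ≈ 1.037 + 0.0051083*I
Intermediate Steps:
h(c) = √2*√c (h(c) = √(2*c) = √2*√c)
H = -8448*I*√5 (H = (-132*32)*(√2*√(-10)) = -4224*√2*I*√10 = -8448*I*√5 ≈ -18890.0*I)
(H - 3834733)/(-4061579 + (1/(165 - 6*124) + 720)*505) = (-8448*I*√5 - 3834733)/(-4061579 + (1/(165 - 6*124) + 720)*505) = (-3834733 - 8448*I*√5)/(-4061579 + (1/(165 - 744) + 720)*505) = (-3834733 - 8448*I*√5)/(-4061579 + (1/(-579) + 720)*505) = (-3834733 - 8448*I*√5)/(-4061579 + (-1/579 + 720)*505) = (-3834733 - 8448*I*√5)/(-4061579 + (416879/579)*505) = (-3834733 - 8448*I*√5)/(-4061579 + 210523895/579) = (-3834733 - 8448*I*√5)/(-2141130346/579) = (-3834733 - 8448*I*√5)*(-579/2141130346) = 2220310407/2141130346 + 2445696*I*√5/1070565173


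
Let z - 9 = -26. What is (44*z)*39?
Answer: -29172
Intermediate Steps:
z = -17 (z = 9 - 26 = -17)
(44*z)*39 = (44*(-17))*39 = -748*39 = -29172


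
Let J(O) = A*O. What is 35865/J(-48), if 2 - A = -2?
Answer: -11955/64 ≈ -186.80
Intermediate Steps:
A = 4 (A = 2 - 1*(-2) = 2 + 2 = 4)
J(O) = 4*O
35865/J(-48) = 35865/((4*(-48))) = 35865/(-192) = 35865*(-1/192) = -11955/64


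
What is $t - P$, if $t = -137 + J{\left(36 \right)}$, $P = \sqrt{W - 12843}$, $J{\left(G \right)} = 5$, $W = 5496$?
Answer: $-132 - i \sqrt{7347} \approx -132.0 - 85.715 i$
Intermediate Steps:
$P = i \sqrt{7347}$ ($P = \sqrt{5496 - 12843} = \sqrt{-7347} = i \sqrt{7347} \approx 85.715 i$)
$t = -132$ ($t = -137 + 5 = -132$)
$t - P = -132 - i \sqrt{7347}$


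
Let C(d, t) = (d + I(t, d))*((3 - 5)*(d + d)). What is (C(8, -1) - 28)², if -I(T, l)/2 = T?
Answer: 121104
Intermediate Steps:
I(T, l) = -2*T
C(d, t) = -4*d*(d - 2*t) (C(d, t) = (d - 2*t)*((3 - 5)*(d + d)) = (d - 2*t)*(-4*d) = -4*d*(d - 2*t))
(C(8, -1) - 28)² = (4*8*(-1*8 + 2*(-1)) - 28)² = (4*8*(-8 - 2) - 28)² = (4*8*(-10) - 28)² = (-320 - 28)² = (-348)² = 121104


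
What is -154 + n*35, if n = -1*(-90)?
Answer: 2996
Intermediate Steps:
n = 90
-154 + n*35 = -154 + 90*35 = -154 + 3150 = 2996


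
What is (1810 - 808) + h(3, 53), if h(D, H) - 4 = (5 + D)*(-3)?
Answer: 982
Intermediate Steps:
h(D, H) = -11 - 3*D (h(D, H) = 4 + (5 + D)*(-3) = 4 + (-15 - 3*D) = -11 - 3*D)
(1810 - 808) + h(3, 53) = (1810 - 808) + (-11 - 3*3) = 1002 + (-11 - 9) = 1002 - 20 = 982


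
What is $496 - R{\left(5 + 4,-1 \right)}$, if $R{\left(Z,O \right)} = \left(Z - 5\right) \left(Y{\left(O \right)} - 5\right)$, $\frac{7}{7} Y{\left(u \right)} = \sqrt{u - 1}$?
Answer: $516 - 4 i \sqrt{2} \approx 516.0 - 5.6569 i$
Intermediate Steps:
$Y{\left(u \right)} = \sqrt{-1 + u}$ ($Y{\left(u \right)} = \sqrt{u - 1} = \sqrt{-1 + u}$)
$R{\left(Z,O \right)} = \left(-5 + Z\right) \left(-5 + \sqrt{-1 + O}\right)$ ($R{\left(Z,O \right)} = \left(Z - 5\right) \left(\sqrt{-1 + O} - 5\right) = \left(-5 + Z\right) \left(-5 + \sqrt{-1 + O}\right)$)
$496 - R{\left(5 + 4,-1 \right)} = 496 - \left(25 - 5 \left(5 + 4\right) - 5 \sqrt{-1 - 1} + \left(5 + 4\right) \sqrt{-1 - 1}\right) = 496 - \left(25 - 45 - 5 \sqrt{-2} + 9 \sqrt{-2}\right) = 496 - \left(25 - 45 - 5 i \sqrt{2} + 9 i \sqrt{2}\right) = 496 - \left(-20 + 4 i \sqrt{2}\right) = 496 + \left(20 - 4 i \sqrt{2}\right) = 516 - 4 i \sqrt{2}$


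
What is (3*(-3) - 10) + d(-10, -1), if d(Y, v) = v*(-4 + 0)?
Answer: -15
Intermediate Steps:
d(Y, v) = -4*v (d(Y, v) = v*(-4) = -4*v)
(3*(-3) - 10) + d(-10, -1) = (3*(-3) - 10) - 4*(-1) = (-9 - 10) + 4 = -19 + 4 = -15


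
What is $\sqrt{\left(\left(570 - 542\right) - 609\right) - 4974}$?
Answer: $i \sqrt{5555} \approx 74.532 i$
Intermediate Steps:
$\sqrt{\left(\left(570 - 542\right) - 609\right) - 4974} = \sqrt{\left(28 - 609\right) - 4974} = \sqrt{-581 - 4974} = \sqrt{-5555} = i \sqrt{5555}$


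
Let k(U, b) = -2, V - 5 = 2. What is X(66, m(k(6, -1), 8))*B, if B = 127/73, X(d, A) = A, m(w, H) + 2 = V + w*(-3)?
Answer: 1397/73 ≈ 19.137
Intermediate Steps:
V = 7 (V = 5 + 2 = 7)
m(w, H) = 5 - 3*w (m(w, H) = -2 + (7 + w*(-3)) = -2 + (7 - 3*w) = 5 - 3*w)
B = 127/73 (B = 127*(1/73) = 127/73 ≈ 1.7397)
X(66, m(k(6, -1), 8))*B = (5 - 3*(-2))*(127/73) = (5 + 6)*(127/73) = 11*(127/73) = 1397/73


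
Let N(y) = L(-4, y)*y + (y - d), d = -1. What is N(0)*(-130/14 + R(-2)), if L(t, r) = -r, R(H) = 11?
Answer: 12/7 ≈ 1.7143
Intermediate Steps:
N(y) = 1 + y - y² (N(y) = (-y)*y + (y - 1*(-1)) = -y² + (y + 1) = -y² + (1 + y) = 1 + y - y²)
N(0)*(-130/14 + R(-2)) = (1 + 0 - 1*0²)*(-130/14 + 11) = (1 + 0 - 1*0)*(-130*1/14 + 11) = (1 + 0 + 0)*(-65/7 + 11) = 1*(12/7) = 12/7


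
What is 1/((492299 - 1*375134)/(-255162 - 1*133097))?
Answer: -388259/117165 ≈ -3.3138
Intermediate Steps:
1/((492299 - 1*375134)/(-255162 - 1*133097)) = 1/((492299 - 375134)/(-255162 - 133097)) = 1/(117165/(-388259)) = 1/(117165*(-1/388259)) = 1/(-117165/388259) = -388259/117165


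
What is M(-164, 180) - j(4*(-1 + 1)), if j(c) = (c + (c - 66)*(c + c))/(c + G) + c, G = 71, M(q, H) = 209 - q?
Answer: 373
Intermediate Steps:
j(c) = c + (c + 2*c*(-66 + c))/(71 + c) (j(c) = (c + (c - 66)*(c + c))/(c + 71) + c = (c + (-66 + c)*(2*c))/(71 + c) + c = (c + 2*c*(-66 + c))/(71 + c) + c = c + (c + 2*c*(-66 + c))/(71 + c))
M(-164, 180) - j(4*(-1 + 1)) = (209 - 1*(-164)) - 3*4*(-1 + 1)*(-20 + 4*(-1 + 1))/(71 + 4*(-1 + 1)) = (209 + 164) - 3*4*0*(-20 + 4*0)/(71 + 4*0) = 373 - 3*0*(-20 + 0)/(71 + 0) = 373 - 3*0*(-20)/71 = 373 - 1*0 = 373 + 0 = 373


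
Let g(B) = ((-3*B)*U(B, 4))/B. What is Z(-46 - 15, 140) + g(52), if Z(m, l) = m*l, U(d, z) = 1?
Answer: -8543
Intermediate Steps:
Z(m, l) = l*m
g(B) = -3 (g(B) = (-3*B*1)/B = (-3*B)/B = -3)
Z(-46 - 15, 140) + g(52) = 140*(-46 - 15) - 3 = 140*(-61) - 3 = -8540 - 3 = -8543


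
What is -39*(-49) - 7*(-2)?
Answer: 1925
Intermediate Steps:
-39*(-49) - 7*(-2) = 1911 + 14 = 1925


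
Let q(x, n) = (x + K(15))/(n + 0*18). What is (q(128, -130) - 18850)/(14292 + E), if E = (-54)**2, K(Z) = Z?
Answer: -62837/57360 ≈ -1.0955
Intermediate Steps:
q(x, n) = (15 + x)/n (q(x, n) = (x + 15)/(n + 0*18) = (15 + x)/(n + 0) = (15 + x)/n)
E = 2916
(q(128, -130) - 18850)/(14292 + E) = ((15 + 128)/(-130) - 18850)/(14292 + 2916) = (-1/130*143 - 18850)/17208 = (-11/10 - 18850)*(1/17208) = -188511/10*1/17208 = -62837/57360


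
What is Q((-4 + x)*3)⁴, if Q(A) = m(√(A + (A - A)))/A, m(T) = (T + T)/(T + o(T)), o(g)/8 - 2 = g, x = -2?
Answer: I/(81*(-12047*I + 519264*√2)) ≈ -2.7572e-10 + 1.6807e-8*I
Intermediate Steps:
o(g) = 16 + 8*g
m(T) = 2*T/(16 + 9*T) (m(T) = (T + T)/(T + (16 + 8*T)) = (2*T)/(16 + 9*T) = 2*T/(16 + 9*T))
Q(A) = 2/(√A*(16 + 9*√A)) (Q(A) = (2*√(A + (A - A))/(16 + 9*√(A + (A - A))))/A = (2*√(A + 0)/(16 + 9*√(A + 0)))/A = (2*√A/(16 + 9*√A))/A = 2/(√A*(16 + 9*√A)))
Q((-4 + x)*3)⁴ = (2/(9*((-4 - 2)*3) + 16*√((-4 - 2)*3)))⁴ = (2/(9*(-6*3) + 16*√(-6*3)))⁴ = (2/(9*(-18) + 16*√(-18)))⁴ = (2/(-162 + 16*(3*I*√2)))⁴ = (2/(-162 + 48*I*√2))⁴ = 16/(-162 + 48*I*√2)⁴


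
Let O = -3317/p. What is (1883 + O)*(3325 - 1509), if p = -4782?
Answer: 8179103284/2391 ≈ 3.4208e+6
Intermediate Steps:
O = 3317/4782 (O = -3317/(-4782) = -3317*(-1/4782) = 3317/4782 ≈ 0.69364)
(1883 + O)*(3325 - 1509) = (1883 + 3317/4782)*(3325 - 1509) = (9007823/4782)*1816 = 8179103284/2391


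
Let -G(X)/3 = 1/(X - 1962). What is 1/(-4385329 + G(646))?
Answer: -1316/5771092961 ≈ -2.2803e-7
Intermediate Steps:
G(X) = -3/(-1962 + X) (G(X) = -3/(X - 1962) = -3/(-1962 + X))
1/(-4385329 + G(646)) = 1/(-4385329 - 3/(-1962 + 646)) = 1/(-4385329 - 3/(-1316)) = 1/(-4385329 - 3*(-1/1316)) = 1/(-4385329 + 3/1316) = 1/(-5771092961/1316) = -1316/5771092961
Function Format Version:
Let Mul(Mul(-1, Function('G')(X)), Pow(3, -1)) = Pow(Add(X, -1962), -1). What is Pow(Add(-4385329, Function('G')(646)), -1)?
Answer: Rational(-1316, 5771092961) ≈ -2.2803e-7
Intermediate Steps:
Function('G')(X) = Mul(-3, Pow(Add(-1962, X), -1)) (Function('G')(X) = Mul(-3, Pow(Add(X, -1962), -1)) = Mul(-3, Pow(Add(-1962, X), -1)))
Pow(Add(-4385329, Function('G')(646)), -1) = Pow(Add(-4385329, Mul(-3, Pow(Add(-1962, 646), -1))), -1) = Pow(Add(-4385329, Mul(-3, Pow(-1316, -1))), -1) = Pow(Add(-4385329, Mul(-3, Rational(-1, 1316))), -1) = Pow(Add(-4385329, Rational(3, 1316)), -1) = Pow(Rational(-5771092961, 1316), -1) = Rational(-1316, 5771092961)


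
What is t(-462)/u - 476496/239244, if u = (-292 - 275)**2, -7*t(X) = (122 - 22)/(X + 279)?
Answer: -16352840762872/8210603053233 ≈ -1.9917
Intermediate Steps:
t(X) = -100/(7*(279 + X)) (t(X) = -(122 - 22)/(7*(X + 279)) = -100/(7*(279 + X)))
u = 321489 (u = (-567)**2 = 321489)
t(-462)/u - 476496/239244 = -100/(1953 + 7*(-462))/321489 - 476496/239244 = -100/(1953 - 3234)*(1/321489) - 476496*1/239244 = -100/(-1281)*(1/321489) - 39708/19937 = -100*(-1/1281)*(1/321489) - 39708/19937 = (100/1281)*(1/321489) - 39708/19937 = 100/411827409 - 39708/19937 = -16352840762872/8210603053233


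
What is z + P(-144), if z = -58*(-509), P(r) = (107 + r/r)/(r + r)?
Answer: 236173/8 ≈ 29522.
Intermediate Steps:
P(r) = 54/r (P(r) = (107 + 1)/((2*r)) = 108*(1/(2*r)) = 54/r)
z = 29522
z + P(-144) = 29522 + 54/(-144) = 29522 + 54*(-1/144) = 29522 - 3/8 = 236173/8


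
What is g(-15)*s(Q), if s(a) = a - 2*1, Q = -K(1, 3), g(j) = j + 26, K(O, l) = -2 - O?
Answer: 11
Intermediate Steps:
g(j) = 26 + j
Q = 3 (Q = -(-2 - 1*1) = -(-2 - 1) = -1*(-3) = 3)
s(a) = -2 + a (s(a) = a - 2 = -2 + a)
g(-15)*s(Q) = (26 - 15)*(-2 + 3) = 11*1 = 11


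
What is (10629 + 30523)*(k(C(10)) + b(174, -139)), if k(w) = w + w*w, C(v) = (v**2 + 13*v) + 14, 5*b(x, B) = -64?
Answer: 12297699072/5 ≈ 2.4595e+9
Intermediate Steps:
b(x, B) = -64/5 (b(x, B) = (1/5)*(-64) = -64/5)
C(v) = 14 + v**2 + 13*v
k(w) = w + w**2
(10629 + 30523)*(k(C(10)) + b(174, -139)) = (10629 + 30523)*((14 + 10**2 + 13*10)*(1 + (14 + 10**2 + 13*10)) - 64/5) = 41152*((14 + 100 + 130)*(1 + (14 + 100 + 130)) - 64/5) = 41152*(244*(1 + 244) - 64/5) = 41152*(244*245 - 64/5) = 41152*(59780 - 64/5) = 41152*(298836/5) = 12297699072/5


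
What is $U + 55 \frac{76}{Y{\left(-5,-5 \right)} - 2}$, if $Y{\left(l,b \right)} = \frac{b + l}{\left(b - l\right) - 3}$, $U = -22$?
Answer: $3113$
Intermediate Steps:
$Y{\left(l,b \right)} = \frac{b + l}{-3 + b - l}$
$U + 55 \frac{76}{Y{\left(-5,-5 \right)} - 2} = -22 + 55 \frac{76}{\frac{-5 - 5}{-3 - 5 - -5} - 2} = -22 + 55 \frac{76}{\frac{1}{-3 - 5 + 5} \left(-10\right) - 2} = -22 + 55 \frac{76}{\frac{1}{-3} \left(-10\right) - 2} = -22 + 55 \frac{76}{\left(- \frac{1}{3}\right) \left(-10\right) - 2} = -22 + 55 \frac{76}{\frac{10}{3} - 2} = -22 + 55 \frac{76}{\frac{4}{3}} = -22 + 55 \cdot 76 \cdot \frac{3}{4} = -22 + 55 \cdot 57 = -22 + 3135 = 3113$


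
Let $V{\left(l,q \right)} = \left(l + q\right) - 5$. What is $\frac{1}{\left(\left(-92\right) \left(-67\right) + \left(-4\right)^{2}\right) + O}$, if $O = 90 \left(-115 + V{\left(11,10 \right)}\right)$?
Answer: $- \frac{1}{2730} \approx -0.0003663$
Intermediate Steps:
$V{\left(l,q \right)} = -5 + l + q$
$O = -8910$ ($O = 90 \left(-115 + \left(-5 + 11 + 10\right)\right) = 90 \left(-115 + 16\right) = 90 \left(-99\right) = -8910$)
$\frac{1}{\left(\left(-92\right) \left(-67\right) + \left(-4\right)^{2}\right) + O} = \frac{1}{\left(\left(-92\right) \left(-67\right) + \left(-4\right)^{2}\right) - 8910} = \frac{1}{\left(6164 + 16\right) - 8910} = \frac{1}{6180 - 8910} = \frac{1}{-2730} = - \frac{1}{2730}$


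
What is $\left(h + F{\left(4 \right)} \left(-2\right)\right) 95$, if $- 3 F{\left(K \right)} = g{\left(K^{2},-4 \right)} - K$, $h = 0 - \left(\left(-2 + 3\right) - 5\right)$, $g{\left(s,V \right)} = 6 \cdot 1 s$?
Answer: $\frac{18620}{3} \approx 6206.7$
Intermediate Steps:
$g{\left(s,V \right)} = 6 s$
$h = 4$ ($h = 0 - \left(1 - 5\right) = 0 - -4 = 0 + 4 = 4$)
$F{\left(K \right)} = - 2 K^{2} + \frac{K}{3}$ ($F{\left(K \right)} = - \frac{6 K^{2} - K}{3} = - \frac{- K + 6 K^{2}}{3} = - 2 K^{2} + \frac{K}{3}$)
$\left(h + F{\left(4 \right)} \left(-2\right)\right) 95 = \left(4 + \frac{1}{3} \cdot 4 \left(1 - 24\right) \left(-2\right)\right) 95 = \left(4 + \frac{1}{3} \cdot 4 \left(-23\right) \left(-2\right)\right) 95 = \left(4 - - \frac{184}{3}\right) 95 = \left(4 + \frac{184}{3}\right) 95 = \frac{196}{3} \cdot 95 = \frac{18620}{3}$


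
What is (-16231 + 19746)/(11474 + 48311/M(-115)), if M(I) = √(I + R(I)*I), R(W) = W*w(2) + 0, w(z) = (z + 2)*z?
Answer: 4262393360350/13911379110339 - 169813165*√105685/13911379110339 ≈ 0.30243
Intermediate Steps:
w(z) = z*(2 + z) (w(z) = (2 + z)*z = z*(2 + z))
R(W) = 8*W (R(W) = W*(2*(2 + 2)) + 0 = W*(2*4) + 0 = W*8 + 0 = 8*W + 0 = 8*W)
M(I) = √(I + 8*I²) (M(I) = √(I + (8*I)*I) = √(I + 8*I²))
(-16231 + 19746)/(11474 + 48311/M(-115)) = (-16231 + 19746)/(11474 + 48311/(√(-115*(1 + 8*(-115))))) = 3515/(11474 + 48311/(√(-115*(1 - 920)))) = 3515/(11474 + 48311/(√(-115*(-919)))) = 3515/(11474 + 48311/(√105685)) = 3515/(11474 + 48311*(√105685/105685)) = 3515/(11474 + 48311*√105685/105685)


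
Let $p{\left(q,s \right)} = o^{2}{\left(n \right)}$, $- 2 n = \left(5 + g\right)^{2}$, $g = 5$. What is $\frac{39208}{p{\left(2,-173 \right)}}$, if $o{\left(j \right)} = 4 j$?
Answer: $\frac{4901}{5000} \approx 0.9802$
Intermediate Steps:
$n = -50$ ($n = - \frac{\left(5 + 5\right)^{2}}{2} = - \frac{10^{2}}{2} = \left(- \frac{1}{2}\right) 100 = -50$)
$p{\left(q,s \right)} = 40000$ ($p{\left(q,s \right)} = \left(4 \left(-50\right)\right)^{2} = \left(-200\right)^{2} = 40000$)
$\frac{39208}{p{\left(2,-173 \right)}} = \frac{39208}{40000} = 39208 \cdot \frac{1}{40000} = \frac{4901}{5000}$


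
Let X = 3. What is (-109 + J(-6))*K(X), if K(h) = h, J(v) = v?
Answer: -345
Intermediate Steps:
(-109 + J(-6))*K(X) = (-109 - 6)*3 = -115*3 = -345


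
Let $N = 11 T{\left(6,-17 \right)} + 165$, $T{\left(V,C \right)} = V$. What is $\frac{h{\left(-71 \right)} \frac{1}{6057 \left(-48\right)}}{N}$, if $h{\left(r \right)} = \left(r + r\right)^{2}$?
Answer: $- \frac{5041}{16790004} \approx -0.00030024$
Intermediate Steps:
$h{\left(r \right)} = 4 r^{2}$ ($h{\left(r \right)} = \left(2 r\right)^{2} = 4 r^{2}$)
$N = 231$ ($N = 11 \cdot 6 + 165 = 66 + 165 = 231$)
$\frac{h{\left(-71 \right)} \frac{1}{6057 \left(-48\right)}}{N} = \frac{4 \left(-71\right)^{2} \frac{1}{6057 \left(-48\right)}}{231} = \frac{4 \cdot 5041}{-290736} \cdot \frac{1}{231} = 20164 \left(- \frac{1}{290736}\right) \frac{1}{231} = \left(- \frac{5041}{72684}\right) \frac{1}{231} = - \frac{5041}{16790004}$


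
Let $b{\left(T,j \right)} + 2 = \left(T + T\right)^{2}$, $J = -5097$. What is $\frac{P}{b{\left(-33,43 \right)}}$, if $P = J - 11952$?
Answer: $- \frac{17049}{4354} \approx -3.9157$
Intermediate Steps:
$b{\left(T,j \right)} = -2 + 4 T^{2}$ ($b{\left(T,j \right)} = -2 + \left(T + T\right)^{2} = -2 + \left(2 T\right)^{2} = -2 + 4 T^{2}$)
$P = -17049$ ($P = -5097 - 11952 = -17049$)
$\frac{P}{b{\left(-33,43 \right)}} = - \frac{17049}{-2 + 4 \left(-33\right)^{2}} = - \frac{17049}{-2 + 4 \cdot 1089} = - \frac{17049}{-2 + 4356} = - \frac{17049}{4354}$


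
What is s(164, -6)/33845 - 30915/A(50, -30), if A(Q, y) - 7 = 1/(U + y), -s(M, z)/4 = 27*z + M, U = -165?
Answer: -204032055037/46164580 ≈ -4419.7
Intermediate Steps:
s(M, z) = -108*z - 4*M (s(M, z) = -4*(27*z + M) = -4*(M + 27*z) = -108*z - 4*M)
A(Q, y) = 7 + 1/(-165 + y)
s(164, -6)/33845 - 30915/A(50, -30) = (-108*(-6) - 4*164)/33845 - 30915*(-165 - 30)/(-1154 + 7*(-30)) = (648 - 656)*(1/33845) - 30915*(-195/(-1154 - 210)) = -8*1/33845 - 30915/((-1/195*(-1364))) = -8/33845 - 30915/1364/195 = -8/33845 - 30915*195/1364 = -8/33845 - 6028425/1364 = -204032055037/46164580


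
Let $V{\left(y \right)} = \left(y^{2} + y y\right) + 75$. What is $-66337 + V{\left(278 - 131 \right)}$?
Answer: $-23044$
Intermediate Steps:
$V{\left(y \right)} = 75 + 2 y^{2}$ ($V{\left(y \right)} = \left(y^{2} + y^{2}\right) + 75 = 2 y^{2} + 75 = 75 + 2 y^{2}$)
$-66337 + V{\left(278 - 131 \right)} = -66337 + \left(75 + 2 \left(278 - 131\right)^{2}\right) = -66337 + \left(75 + 2 \cdot 147^{2}\right) = -66337 + \left(75 + 2 \cdot 21609\right) = -66337 + \left(75 + 43218\right) = -66337 + 43293 = -23044$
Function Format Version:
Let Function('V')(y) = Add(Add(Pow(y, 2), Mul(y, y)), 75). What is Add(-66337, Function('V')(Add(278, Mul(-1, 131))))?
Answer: -23044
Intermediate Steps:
Function('V')(y) = Add(75, Mul(2, Pow(y, 2))) (Function('V')(y) = Add(Add(Pow(y, 2), Pow(y, 2)), 75) = Add(Mul(2, Pow(y, 2)), 75) = Add(75, Mul(2, Pow(y, 2))))
Add(-66337, Function('V')(Add(278, Mul(-1, 131)))) = Add(-66337, Add(75, Mul(2, Pow(Add(278, Mul(-1, 131)), 2)))) = Add(-66337, Add(75, Mul(2, Pow(Add(278, -131), 2)))) = Add(-66337, Add(75, Mul(2, Pow(147, 2)))) = Add(-66337, Add(75, Mul(2, 21609))) = Add(-66337, Add(75, 43218)) = Add(-66337, 43293) = -23044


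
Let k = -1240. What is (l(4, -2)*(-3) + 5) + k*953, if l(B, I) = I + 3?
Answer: -1181718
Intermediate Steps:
l(B, I) = 3 + I
(l(4, -2)*(-3) + 5) + k*953 = ((3 - 2)*(-3) + 5) - 1240*953 = (1*(-3) + 5) - 1181720 = (-3 + 5) - 1181720 = 2 - 1181720 = -1181718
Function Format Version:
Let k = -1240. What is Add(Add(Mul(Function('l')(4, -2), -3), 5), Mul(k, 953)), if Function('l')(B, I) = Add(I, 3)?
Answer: -1181718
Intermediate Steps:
Function('l')(B, I) = Add(3, I)
Add(Add(Mul(Function('l')(4, -2), -3), 5), Mul(k, 953)) = Add(Add(Mul(Add(3, -2), -3), 5), Mul(-1240, 953)) = Add(Add(Mul(1, -3), 5), -1181720) = Add(Add(-3, 5), -1181720) = Add(2, -1181720) = -1181718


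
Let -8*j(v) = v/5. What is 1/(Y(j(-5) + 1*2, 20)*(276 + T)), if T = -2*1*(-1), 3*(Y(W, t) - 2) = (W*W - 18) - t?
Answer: -96/244501 ≈ -0.00039264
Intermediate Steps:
j(v) = -v/40 (j(v) = -v/(8*5) = -v/40)
Y(W, t) = -4 - t/3 + W²/3 (Y(W, t) = 2 + ((W*W - 18) - t)/3 = 2 + ((W² - 18) - t)/3 = 2 + ((-18 + W²) - t)/3 = 2 + (-18 + W² - t)/3 = 2 + (-6 - t/3 + W²/3) = -4 - t/3 + W²/3)
T = 2 (T = -2*(-1) = 2)
1/(Y(j(-5) + 1*2, 20)*(276 + T)) = 1/((-4 - ⅓*20 + (-1/40*(-5) + 1*2)²/3)*(276 + 2)) = 1/((-4 - 20/3 + (⅛ + 2)²/3)*278) = 1/((-4 - 20/3 + (17/8)²/3)*278) = 1/((-4 - 20/3 + (⅓)*(289/64))*278) = 1/((-4 - 20/3 + 289/192)*278) = 1/(-1759/192*278) = 1/(-244501/96) = -96/244501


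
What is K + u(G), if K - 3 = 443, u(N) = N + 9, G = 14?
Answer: 469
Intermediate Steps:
u(N) = 9 + N
K = 446 (K = 3 + 443 = 446)
K + u(G) = 446 + (9 + 14) = 446 + 23 = 469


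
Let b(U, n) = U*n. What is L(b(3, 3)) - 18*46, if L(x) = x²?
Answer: -747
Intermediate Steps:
L(b(3, 3)) - 18*46 = (3*3)² - 18*46 = 9² - 828 = 81 - 828 = -747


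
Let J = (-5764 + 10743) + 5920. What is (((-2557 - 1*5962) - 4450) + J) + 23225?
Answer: 21155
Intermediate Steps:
J = 10899 (J = 4979 + 5920 = 10899)
(((-2557 - 1*5962) - 4450) + J) + 23225 = (((-2557 - 1*5962) - 4450) + 10899) + 23225 = (((-2557 - 5962) - 4450) + 10899) + 23225 = ((-8519 - 4450) + 10899) + 23225 = (-12969 + 10899) + 23225 = -2070 + 23225 = 21155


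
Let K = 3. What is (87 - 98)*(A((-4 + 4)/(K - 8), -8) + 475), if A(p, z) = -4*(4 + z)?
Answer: -5401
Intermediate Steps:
A(p, z) = -16 - 4*z
(87 - 98)*(A((-4 + 4)/(K - 8), -8) + 475) = (87 - 98)*((-16 - 4*(-8)) + 475) = -11*((-16 + 32) + 475) = -11*(16 + 475) = -11*491 = -5401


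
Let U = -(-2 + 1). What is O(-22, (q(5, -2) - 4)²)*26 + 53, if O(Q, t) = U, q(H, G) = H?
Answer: 79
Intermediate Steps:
U = 1 (U = -1*(-1) = 1)
O(Q, t) = 1
O(-22, (q(5, -2) - 4)²)*26 + 53 = 1*26 + 53 = 26 + 53 = 79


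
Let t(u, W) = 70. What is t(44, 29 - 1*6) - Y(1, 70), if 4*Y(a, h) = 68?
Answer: 53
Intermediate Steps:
Y(a, h) = 17 (Y(a, h) = (¼)*68 = 17)
t(44, 29 - 1*6) - Y(1, 70) = 70 - 1*17 = 70 - 17 = 53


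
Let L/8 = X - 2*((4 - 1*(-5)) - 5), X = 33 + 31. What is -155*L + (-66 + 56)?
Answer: -69450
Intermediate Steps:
X = 64
L = 448 (L = 8*(64 - 2*((4 - 1*(-5)) - 5)) = 8*(64 - 2*((4 + 5) - 5)) = 8*(64 - 2*(9 - 5)) = 8*(64 - 2*4) = 8*(64 - 1*8) = 8*(64 - 8) = 8*56 = 448)
-155*L + (-66 + 56) = -155*448 + (-66 + 56) = -69440 - 10 = -69450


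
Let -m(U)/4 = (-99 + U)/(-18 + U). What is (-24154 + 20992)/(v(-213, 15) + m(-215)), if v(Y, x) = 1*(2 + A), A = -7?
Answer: 245582/807 ≈ 304.31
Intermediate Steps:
v(Y, x) = -5 (v(Y, x) = 1*(2 - 7) = 1*(-5) = -5)
m(U) = -4*(-99 + U)/(-18 + U)
(-24154 + 20992)/(v(-213, 15) + m(-215)) = (-24154 + 20992)/(-5 + 4*(99 - 1*(-215))/(-18 - 215)) = -3162/(-5 + 4*(99 + 215)/(-233)) = -3162/(-5 + 4*(-1/233)*314) = -3162/(-5 - 1256/233) = -3162/(-2421/233) = -3162*(-233/2421) = 245582/807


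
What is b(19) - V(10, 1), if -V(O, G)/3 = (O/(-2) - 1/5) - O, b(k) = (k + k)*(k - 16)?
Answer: 342/5 ≈ 68.400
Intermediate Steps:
b(k) = 2*k*(-16 + k) (b(k) = (2*k)*(-16 + k) = 2*k*(-16 + k))
V(O, G) = ⅗ + 9*O/2 (V(O, G) = -3*((O/(-2) - 1/5) - O) = -3*((O*(-½) - 1*⅕) - O) = -3*((-O/2 - ⅕) - O) = -3*((-⅕ - O/2) - O) = -3*(-⅕ - 3*O/2) = ⅗ + 9*O/2)
b(19) - V(10, 1) = 2*19*(-16 + 19) - (⅗ + (9/2)*10) = 2*19*3 - (⅗ + 45) = 114 - 1*228/5 = 114 - 228/5 = 342/5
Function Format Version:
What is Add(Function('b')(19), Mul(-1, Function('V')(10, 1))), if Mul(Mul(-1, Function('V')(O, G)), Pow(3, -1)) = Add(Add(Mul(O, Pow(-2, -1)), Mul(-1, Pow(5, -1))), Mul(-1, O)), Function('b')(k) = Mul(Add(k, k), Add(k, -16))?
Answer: Rational(342, 5) ≈ 68.400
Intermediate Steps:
Function('b')(k) = Mul(2, k, Add(-16, k)) (Function('b')(k) = Mul(Mul(2, k), Add(-16, k)) = Mul(2, k, Add(-16, k)))
Function('V')(O, G) = Add(Rational(3, 5), Mul(Rational(9, 2), O)) (Function('V')(O, G) = Mul(-3, Add(Add(Mul(O, Pow(-2, -1)), Mul(-1, Pow(5, -1))), Mul(-1, O))) = Mul(-3, Add(Add(Mul(O, Rational(-1, 2)), Mul(-1, Rational(1, 5))), Mul(-1, O))) = Mul(-3, Add(Add(Mul(Rational(-1, 2), O), Rational(-1, 5)), Mul(-1, O))) = Mul(-3, Add(Add(Rational(-1, 5), Mul(Rational(-1, 2), O)), Mul(-1, O))) = Mul(-3, Add(Rational(-1, 5), Mul(Rational(-3, 2), O))) = Add(Rational(3, 5), Mul(Rational(9, 2), O)))
Add(Function('b')(19), Mul(-1, Function('V')(10, 1))) = Add(Mul(2, 19, Add(-16, 19)), Mul(-1, Add(Rational(3, 5), Mul(Rational(9, 2), 10)))) = Add(Mul(2, 19, 3), Mul(-1, Add(Rational(3, 5), 45))) = Add(114, Mul(-1, Rational(228, 5))) = Add(114, Rational(-228, 5)) = Rational(342, 5)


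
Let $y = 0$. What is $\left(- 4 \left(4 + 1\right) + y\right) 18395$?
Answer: $-367900$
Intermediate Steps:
$\left(- 4 \left(4 + 1\right) + y\right) 18395 = \left(- 4 \left(4 + 1\right) + 0\right) 18395 = \left(\left(-4\right) 5 + 0\right) 18395 = \left(-20 + 0\right) 18395 = \left(-20\right) 18395 = -367900$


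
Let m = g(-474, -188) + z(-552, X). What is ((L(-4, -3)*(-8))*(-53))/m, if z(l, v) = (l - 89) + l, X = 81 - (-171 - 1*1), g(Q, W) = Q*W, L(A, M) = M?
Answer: -1272/87919 ≈ -0.014468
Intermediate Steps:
X = 253 (X = 81 - (-171 - 1) = 81 - 1*(-172) = 81 + 172 = 253)
z(l, v) = -89 + 2*l (z(l, v) = (-89 + l) + l = -89 + 2*l)
m = 87919 (m = -474*(-188) + (-89 + 2*(-552)) = 89112 + (-89 - 1104) = 89112 - 1193 = 87919)
((L(-4, -3)*(-8))*(-53))/m = (-3*(-8)*(-53))/87919 = (24*(-53))*(1/87919) = -1272*1/87919 = -1272/87919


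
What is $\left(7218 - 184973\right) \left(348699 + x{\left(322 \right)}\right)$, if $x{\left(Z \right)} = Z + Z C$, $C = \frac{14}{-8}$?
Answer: $- \frac{123880125825}{2} \approx -6.194 \cdot 10^{10}$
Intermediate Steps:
$C = - \frac{7}{4}$ ($C = 14 \left(- \frac{1}{8}\right) = - \frac{7}{4} \approx -1.75$)
$x{\left(Z \right)} = - \frac{3 Z}{4}$ ($x{\left(Z \right)} = Z + Z \left(- \frac{7}{4}\right) = Z - \frac{7 Z}{4} = - \frac{3 Z}{4}$)
$\left(7218 - 184973\right) \left(348699 + x{\left(322 \right)}\right) = \left(7218 - 184973\right) \left(348699 - \frac{483}{2}\right) = - 177755 \left(348699 - \frac{483}{2}\right) = \left(-177755\right) \frac{696915}{2} = - \frac{123880125825}{2}$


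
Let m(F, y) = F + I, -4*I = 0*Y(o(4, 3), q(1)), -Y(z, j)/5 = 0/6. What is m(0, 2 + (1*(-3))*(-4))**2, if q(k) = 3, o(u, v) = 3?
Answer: 0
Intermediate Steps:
Y(z, j) = 0 (Y(z, j) = -0/6 = -5*0 = 0)
I = 0 (I = -0*0 = -1/4*0 = 0)
m(F, y) = F (m(F, y) = F + 0 = F)
m(0, 2 + (1*(-3))*(-4))**2 = 0**2 = 0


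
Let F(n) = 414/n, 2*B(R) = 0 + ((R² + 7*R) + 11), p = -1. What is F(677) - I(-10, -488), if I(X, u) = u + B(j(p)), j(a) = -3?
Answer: 662257/1354 ≈ 489.11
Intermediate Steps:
B(R) = 11/2 + R²/2 + 7*R/2 (B(R) = (0 + ((R² + 7*R) + 11))/2 = (0 + (11 + R² + 7*R))/2 = (11 + R² + 7*R)/2 = 11/2 + R²/2 + 7*R/2)
I(X, u) = -½ + u (I(X, u) = u + (11/2 + (½)*(-3)² + (7/2)*(-3)) = u + (11/2 + (½)*9 - 21/2) = u + (11/2 + 9/2 - 21/2) = u - ½ = -½ + u)
F(677) - I(-10, -488) = 414/677 - (-½ - 488) = 414*(1/677) - 1*(-977/2) = 414/677 + 977/2 = 662257/1354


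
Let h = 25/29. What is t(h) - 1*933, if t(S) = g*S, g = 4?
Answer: -26957/29 ≈ -929.55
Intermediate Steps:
h = 25/29 (h = 25*(1/29) = 25/29 ≈ 0.86207)
t(S) = 4*S
t(h) - 1*933 = 4*(25/29) - 1*933 = 100/29 - 933 = -26957/29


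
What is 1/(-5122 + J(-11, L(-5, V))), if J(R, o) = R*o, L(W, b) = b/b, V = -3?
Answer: -1/5133 ≈ -0.00019482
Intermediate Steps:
L(W, b) = 1
1/(-5122 + J(-11, L(-5, V))) = 1/(-5122 - 11*1) = 1/(-5122 - 11) = 1/(-5133) = -1/5133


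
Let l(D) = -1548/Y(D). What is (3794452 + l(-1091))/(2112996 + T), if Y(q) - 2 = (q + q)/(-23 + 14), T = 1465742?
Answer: 2086945117/1968305900 ≈ 1.0603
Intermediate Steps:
Y(q) = 2 - 2*q/9 (Y(q) = 2 + (q + q)/(-23 + 14) = 2 + (2*q)/(-9) = 2 + (2*q)*(-⅑) = 2 - 2*q/9)
l(D) = -1548/(2 - 2*D/9)
(3794452 + l(-1091))/(2112996 + T) = (3794452 + 6966/(-9 - 1091))/(2112996 + 1465742) = (3794452 + 6966/(-1100))/3578738 = (3794452 + 6966*(-1/1100))*(1/3578738) = (3794452 - 3483/550)*(1/3578738) = (2086945117/550)*(1/3578738) = 2086945117/1968305900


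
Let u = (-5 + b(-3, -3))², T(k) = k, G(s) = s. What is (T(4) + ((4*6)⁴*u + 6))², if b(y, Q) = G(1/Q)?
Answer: 89060630593636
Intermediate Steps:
b(y, Q) = 1/Q
u = 256/9 (u = (-5 + 1/(-3))² = (-5 - ⅓)² = (-16/3)² = 256/9 ≈ 28.444)
(T(4) + ((4*6)⁴*u + 6))² = (4 + ((4*6)⁴*(256/9) + 6))² = (4 + (24⁴*(256/9) + 6))² = (4 + (331776*(256/9) + 6))² = (4 + (9437184 + 6))² = (4 + 9437190)² = 9437194² = 89060630593636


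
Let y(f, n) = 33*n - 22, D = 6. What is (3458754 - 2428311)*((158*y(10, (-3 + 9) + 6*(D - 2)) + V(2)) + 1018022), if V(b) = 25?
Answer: 1206639479013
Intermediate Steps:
y(f, n) = -22 + 33*n
(3458754 - 2428311)*((158*y(10, (-3 + 9) + 6*(D - 2)) + V(2)) + 1018022) = (3458754 - 2428311)*((158*(-22 + 33*((-3 + 9) + 6*(6 - 2))) + 25) + 1018022) = 1030443*((158*(-22 + 33*(6 + 6*4)) + 25) + 1018022) = 1030443*((158*(-22 + 33*(6 + 24)) + 25) + 1018022) = 1030443*((158*(-22 + 33*30) + 25) + 1018022) = 1030443*((158*(-22 + 990) + 25) + 1018022) = 1030443*((158*968 + 25) + 1018022) = 1030443*((152944 + 25) + 1018022) = 1030443*(152969 + 1018022) = 1030443*1170991 = 1206639479013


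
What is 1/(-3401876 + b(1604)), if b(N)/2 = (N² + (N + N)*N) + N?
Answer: 1/12038228 ≈ 8.3069e-8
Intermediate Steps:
b(N) = 2*N + 6*N² (b(N) = 2*((N² + (N + N)*N) + N) = 2*((N² + (2*N)*N) + N) = 2*((N² + 2*N²) + N) = 2*(3*N² + N) = 2*(N + 3*N²) = 2*N + 6*N²)
1/(-3401876 + b(1604)) = 1/(-3401876 + 2*1604*(1 + 3*1604)) = 1/(-3401876 + 2*1604*(1 + 4812)) = 1/(-3401876 + 2*1604*4813) = 1/(-3401876 + 15440104) = 1/12038228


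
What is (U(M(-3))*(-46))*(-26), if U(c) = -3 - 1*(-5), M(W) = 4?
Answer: 2392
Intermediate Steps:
U(c) = 2 (U(c) = -3 + 5 = 2)
(U(M(-3))*(-46))*(-26) = (2*(-46))*(-26) = -92*(-26) = 2392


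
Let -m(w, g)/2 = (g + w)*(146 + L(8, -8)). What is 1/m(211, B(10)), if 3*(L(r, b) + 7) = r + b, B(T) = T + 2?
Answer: -1/61994 ≈ -1.6131e-5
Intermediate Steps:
B(T) = 2 + T
L(r, b) = -7 + b/3 + r/3 (L(r, b) = -7 + (r + b)/3 = -7 + (b + r)/3 = -7 + (b/3 + r/3) = -7 + b/3 + r/3)
m(w, g) = -278*g - 278*w (m(w, g) = -2*(g + w)*(146 + (-7 + (1/3)*(-8) + (1/3)*8)) = -2*(g + w)*(146 + (-7 - 8/3 + 8/3)) = -2*(g + w)*(146 - 7) = -2*(g + w)*139 = -2*(139*g + 139*w) = -278*g - 278*w)
1/m(211, B(10)) = 1/(-278*(2 + 10) - 278*211) = 1/(-278*12 - 58658) = 1/(-3336 - 58658) = 1/(-61994) = -1/61994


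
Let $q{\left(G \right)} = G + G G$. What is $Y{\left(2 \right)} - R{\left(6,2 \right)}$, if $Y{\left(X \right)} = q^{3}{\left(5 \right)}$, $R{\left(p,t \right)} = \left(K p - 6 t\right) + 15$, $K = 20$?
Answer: $26877$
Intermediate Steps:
$q{\left(G \right)} = G + G^{2}$
$R{\left(p,t \right)} = 15 - 6 t + 20 p$ ($R{\left(p,t \right)} = \left(20 p - 6 t\right) + 15 = \left(- 6 t + 20 p\right) + 15 = 15 - 6 t + 20 p$)
$Y{\left(X \right)} = 27000$ ($Y{\left(X \right)} = \left(5 \left(1 + 5\right)\right)^{3} = \left(5 \cdot 6\right)^{3} = 30^{3} = 27000$)
$Y{\left(2 \right)} - R{\left(6,2 \right)} = 27000 - \left(15 - 12 + 20 \cdot 6\right) = 27000 - \left(15 - 12 + 120\right) = 27000 - 123 = 26877$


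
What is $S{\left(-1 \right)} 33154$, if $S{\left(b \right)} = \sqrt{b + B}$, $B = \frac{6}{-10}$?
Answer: $\frac{66308 i \sqrt{10}}{5} \approx 41937.0 i$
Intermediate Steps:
$B = - \frac{3}{5}$ ($B = 6 \left(- \frac{1}{10}\right) = - \frac{3}{5} \approx -0.6$)
$S{\left(b \right)} = \sqrt{- \frac{3}{5} + b}$ ($S{\left(b \right)} = \sqrt{b - \frac{3}{5}} = \sqrt{- \frac{3}{5} + b}$)
$S{\left(-1 \right)} 33154 = \frac{\sqrt{-15 + 25 \left(-1\right)}}{5} \cdot 33154 = \frac{\sqrt{-15 - 25}}{5} \cdot 33154 = \frac{\sqrt{-40}}{5} \cdot 33154 = \frac{2 i \sqrt{10}}{5} \cdot 33154 = \frac{66308 i \sqrt{10}}{5}$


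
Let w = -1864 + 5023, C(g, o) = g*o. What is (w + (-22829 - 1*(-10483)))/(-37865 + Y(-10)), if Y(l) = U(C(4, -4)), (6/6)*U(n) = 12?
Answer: 9187/37853 ≈ 0.24270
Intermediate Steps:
U(n) = 12
Y(l) = 12
w = 3159
(w + (-22829 - 1*(-10483)))/(-37865 + Y(-10)) = (3159 + (-22829 - 1*(-10483)))/(-37865 + 12) = (3159 + (-22829 + 10483))/(-37853) = (3159 - 12346)*(-1/37853) = -9187*(-1/37853) = 9187/37853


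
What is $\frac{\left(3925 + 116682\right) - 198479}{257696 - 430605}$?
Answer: $\frac{77872}{172909} \approx 0.45036$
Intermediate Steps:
$\frac{\left(3925 + 116682\right) - 198479}{257696 - 430605} = \frac{120607 - 198479}{-172909} = \left(-77872\right) \left(- \frac{1}{172909}\right) = \frac{77872}{172909}$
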